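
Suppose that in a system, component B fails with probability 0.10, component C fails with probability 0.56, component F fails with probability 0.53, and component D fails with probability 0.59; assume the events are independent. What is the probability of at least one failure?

P(none) = (1 − 0.10) × (1 − 0.56) × (1 − 0.53) × (1 − 0.59) = 0.90 × 0.44 × 0.47 × 0.41 = 0.0763092
P(at least one) = 1 − 0.0763092 = 0.9236908

0.9236908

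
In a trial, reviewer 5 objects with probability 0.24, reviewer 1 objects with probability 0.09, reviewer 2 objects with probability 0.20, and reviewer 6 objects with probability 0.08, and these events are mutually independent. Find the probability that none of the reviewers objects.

Since the events are independent, P(none) is the product of the individual non-occurrence probabilities.
P(none) = (1 − 0.24) × (1 − 0.09) × (1 − 0.20) × (1 − 0.08) = 0.76 × 0.91 × 0.80 × 0.92 = 0.5090176

0.5090176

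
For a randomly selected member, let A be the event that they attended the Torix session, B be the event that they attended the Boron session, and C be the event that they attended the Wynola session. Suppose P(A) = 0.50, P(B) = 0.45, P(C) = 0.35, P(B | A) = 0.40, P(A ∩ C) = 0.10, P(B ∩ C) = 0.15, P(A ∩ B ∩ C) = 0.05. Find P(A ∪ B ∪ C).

0.90

P(A ∩ B) = P(A)·P(B|A) = 0.50 × 0.40 = 0.20
P(A ∪ B ∪ C) = 0.50 + 0.45 + 0.35 − 0.20 − 0.10 − 0.15 + 0.05 = 0.90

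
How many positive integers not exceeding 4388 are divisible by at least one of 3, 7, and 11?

2108

floor(4388/3) + floor(4388/7) + floor(4388/11) − floor(4388/21) − floor(4388/33) − floor(4388/77) + floor(4388/231) = 1462 + 626 + 398 − 208 − 132 − 56 + 18 = 2108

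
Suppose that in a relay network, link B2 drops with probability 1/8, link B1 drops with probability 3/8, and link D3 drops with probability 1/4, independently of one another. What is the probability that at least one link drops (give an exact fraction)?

Since the events are independent, P(none) is the product of the individual non-occurrence probabilities.
P(none) = (1 − 1/8) × (1 − 3/8) × (1 − 1/4) = 7/8 × 5/8 × 3/4 = 105/256
P(at least one) = 1 − 105/256 = 151/256

151/256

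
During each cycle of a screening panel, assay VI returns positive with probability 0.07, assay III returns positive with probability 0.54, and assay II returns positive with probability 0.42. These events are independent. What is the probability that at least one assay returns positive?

0.751876

P(none) = (1 − 0.07) × (1 − 0.54) × (1 − 0.42) = 0.93 × 0.46 × 0.58 = 0.248124
P(at least one) = 1 − 0.248124 = 0.751876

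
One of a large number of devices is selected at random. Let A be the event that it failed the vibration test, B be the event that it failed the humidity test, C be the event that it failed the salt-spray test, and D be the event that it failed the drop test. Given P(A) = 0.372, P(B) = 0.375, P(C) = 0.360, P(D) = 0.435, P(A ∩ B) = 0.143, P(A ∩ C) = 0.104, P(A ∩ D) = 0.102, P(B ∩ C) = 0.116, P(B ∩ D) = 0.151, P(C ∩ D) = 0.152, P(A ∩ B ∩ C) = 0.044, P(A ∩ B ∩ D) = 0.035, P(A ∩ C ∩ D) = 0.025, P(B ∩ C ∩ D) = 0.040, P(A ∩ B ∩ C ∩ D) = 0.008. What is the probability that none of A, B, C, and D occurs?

0.090

By inclusion–exclusion:
P(A ∪ B ∪ C ∪ D) = 0.372 + 0.375 + 0.360 + 0.435 − 0.143 − 0.104 − 0.102 − 0.116 − 0.151 − 0.152 + 0.044 + 0.035 + 0.025 + 0.040 − 0.008 = 0.910
P(none) = 1 − 0.910 = 0.090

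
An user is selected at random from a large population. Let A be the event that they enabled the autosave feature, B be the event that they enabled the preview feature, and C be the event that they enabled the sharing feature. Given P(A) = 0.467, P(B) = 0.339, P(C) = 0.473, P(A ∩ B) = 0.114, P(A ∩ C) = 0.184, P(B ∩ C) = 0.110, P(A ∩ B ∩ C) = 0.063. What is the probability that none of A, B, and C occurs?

By inclusion-exclusion,
P(A ∪ B ∪ C) = 0.467 + 0.339 + 0.473 − 0.114 − 0.184 − 0.110 + 0.063 = 0.934
P(none) = 1 − 0.934 = 0.066

0.066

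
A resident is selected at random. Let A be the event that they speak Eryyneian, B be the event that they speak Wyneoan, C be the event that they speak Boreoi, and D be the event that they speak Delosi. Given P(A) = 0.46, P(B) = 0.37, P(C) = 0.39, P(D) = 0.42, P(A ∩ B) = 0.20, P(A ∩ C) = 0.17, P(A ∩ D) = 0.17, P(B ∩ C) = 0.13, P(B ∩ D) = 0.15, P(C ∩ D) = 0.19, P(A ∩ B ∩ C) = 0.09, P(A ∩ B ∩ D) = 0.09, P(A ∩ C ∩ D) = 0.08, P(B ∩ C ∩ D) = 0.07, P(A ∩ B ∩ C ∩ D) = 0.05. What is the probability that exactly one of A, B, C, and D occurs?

0.41

By inclusion–exclusion (exactly-one form):
P(exactly one) = 0.46 + 0.37 + 0.39 + 0.42 − 2·0.20 − 2·0.17 − 2·0.17 − 2·0.13 − 2·0.15 − 2·0.19 + 3·0.09 + 3·0.09 + 3·0.08 + 3·0.07 − 4·0.05 = 0.41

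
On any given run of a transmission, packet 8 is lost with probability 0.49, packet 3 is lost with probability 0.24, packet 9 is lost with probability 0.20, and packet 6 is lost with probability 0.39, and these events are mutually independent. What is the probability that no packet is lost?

0.1891488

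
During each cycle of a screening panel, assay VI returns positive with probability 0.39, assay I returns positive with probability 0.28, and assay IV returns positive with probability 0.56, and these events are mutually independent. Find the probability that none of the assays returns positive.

0.193248

P(none) = (1 − 0.39) × (1 − 0.28) × (1 − 0.56) = 0.61 × 0.72 × 0.44 = 0.193248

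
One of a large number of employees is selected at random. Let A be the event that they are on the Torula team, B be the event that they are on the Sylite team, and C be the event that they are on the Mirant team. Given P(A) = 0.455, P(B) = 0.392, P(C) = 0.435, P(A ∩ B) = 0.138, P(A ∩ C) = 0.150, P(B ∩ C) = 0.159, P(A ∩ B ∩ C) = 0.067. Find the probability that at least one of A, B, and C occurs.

0.902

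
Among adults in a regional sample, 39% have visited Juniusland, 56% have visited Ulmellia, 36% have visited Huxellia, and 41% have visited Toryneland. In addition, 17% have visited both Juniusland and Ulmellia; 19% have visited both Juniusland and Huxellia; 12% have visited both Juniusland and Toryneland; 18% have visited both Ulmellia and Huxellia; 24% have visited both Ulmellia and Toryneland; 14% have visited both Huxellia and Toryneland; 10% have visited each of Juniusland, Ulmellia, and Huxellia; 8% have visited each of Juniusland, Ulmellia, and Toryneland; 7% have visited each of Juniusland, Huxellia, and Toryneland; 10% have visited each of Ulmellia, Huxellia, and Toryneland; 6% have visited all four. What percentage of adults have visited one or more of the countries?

By inclusion-exclusion,
P(at least one) = 39 + 56 + 36 + 41 − 17 − 19 − 12 − 18 − 24 − 14 + 10 + 8 + 7 + 10 − 6 = 97%

97%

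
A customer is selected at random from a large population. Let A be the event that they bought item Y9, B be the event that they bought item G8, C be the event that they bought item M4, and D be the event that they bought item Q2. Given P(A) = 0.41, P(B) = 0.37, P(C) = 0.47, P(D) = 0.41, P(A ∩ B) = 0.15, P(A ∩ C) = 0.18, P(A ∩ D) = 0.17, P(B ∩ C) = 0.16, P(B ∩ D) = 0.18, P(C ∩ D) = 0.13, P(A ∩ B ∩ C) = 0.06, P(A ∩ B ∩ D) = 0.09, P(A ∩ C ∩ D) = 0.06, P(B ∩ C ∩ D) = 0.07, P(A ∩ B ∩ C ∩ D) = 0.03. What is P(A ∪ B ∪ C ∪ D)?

0.94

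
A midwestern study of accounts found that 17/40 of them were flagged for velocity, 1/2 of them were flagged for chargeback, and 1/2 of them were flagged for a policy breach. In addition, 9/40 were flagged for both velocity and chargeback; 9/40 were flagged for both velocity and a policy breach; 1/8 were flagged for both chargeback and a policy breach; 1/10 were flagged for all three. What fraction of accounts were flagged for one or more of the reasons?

19/20

P(≥1) = 17/40 + 1/2 + 1/2 − 9/40 − 9/40 − 1/8 + 1/10 = 19/20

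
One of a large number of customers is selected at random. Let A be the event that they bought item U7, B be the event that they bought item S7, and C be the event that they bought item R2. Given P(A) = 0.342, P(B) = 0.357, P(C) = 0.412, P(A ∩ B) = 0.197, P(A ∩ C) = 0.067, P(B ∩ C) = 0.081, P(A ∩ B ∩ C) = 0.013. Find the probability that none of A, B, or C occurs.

Using inclusion–exclusion:
P(A ∪ B ∪ C) = 0.342 + 0.357 + 0.412 − 0.197 − 0.067 − 0.081 + 0.013 = 0.779
P(none) = 1 − 0.779 = 0.221

0.221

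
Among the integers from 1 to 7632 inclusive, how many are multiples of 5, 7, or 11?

Apply inclusion-exclusion:
1526 + 1090 + 693 − 218 − 138 − 99 + 19 = 2873

2873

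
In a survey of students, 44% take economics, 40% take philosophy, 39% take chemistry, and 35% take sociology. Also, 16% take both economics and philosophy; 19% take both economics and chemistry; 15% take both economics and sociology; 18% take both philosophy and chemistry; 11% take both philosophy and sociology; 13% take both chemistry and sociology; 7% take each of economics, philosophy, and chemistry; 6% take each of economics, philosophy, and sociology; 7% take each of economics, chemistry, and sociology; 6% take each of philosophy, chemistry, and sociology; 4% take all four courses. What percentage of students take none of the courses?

12%

P(≥1) = 44 + 40 + 39 + 35 − 16 − 19 − 15 − 18 − 11 − 13 + 7 + 6 + 7 + 6 − 4 = 88%
P(none) = 100% − 88% = 12%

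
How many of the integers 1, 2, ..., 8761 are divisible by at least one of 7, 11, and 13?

2458

1251 + 796 + 673 − 113 − 96 − 61 + 8 = 2458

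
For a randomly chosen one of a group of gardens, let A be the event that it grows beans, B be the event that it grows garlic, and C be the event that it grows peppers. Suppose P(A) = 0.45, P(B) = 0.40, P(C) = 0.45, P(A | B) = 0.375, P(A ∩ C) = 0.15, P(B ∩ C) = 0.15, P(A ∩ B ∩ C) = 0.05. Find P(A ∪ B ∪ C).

P(A ∩ B) = P(B)·P(A|B) = 0.40 × 0.375 = 0.15
P(A ∪ B ∪ C) = 0.45 + 0.40 + 0.45 − 0.15 − 0.15 − 0.15 + 0.05 = 0.90

0.90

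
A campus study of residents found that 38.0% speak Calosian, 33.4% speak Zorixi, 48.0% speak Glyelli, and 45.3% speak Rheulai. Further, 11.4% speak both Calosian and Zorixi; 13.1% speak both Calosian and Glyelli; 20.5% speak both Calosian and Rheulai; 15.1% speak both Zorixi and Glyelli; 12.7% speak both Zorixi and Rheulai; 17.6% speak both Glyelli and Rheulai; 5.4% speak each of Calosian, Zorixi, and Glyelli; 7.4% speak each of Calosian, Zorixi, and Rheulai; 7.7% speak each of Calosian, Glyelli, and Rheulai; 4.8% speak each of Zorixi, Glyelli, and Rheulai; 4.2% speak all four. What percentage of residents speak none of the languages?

4.6%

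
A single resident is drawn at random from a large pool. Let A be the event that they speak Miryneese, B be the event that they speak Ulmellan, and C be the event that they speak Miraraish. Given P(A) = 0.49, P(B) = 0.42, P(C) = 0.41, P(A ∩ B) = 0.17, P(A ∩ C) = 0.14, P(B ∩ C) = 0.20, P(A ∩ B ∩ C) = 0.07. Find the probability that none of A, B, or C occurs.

By inclusion–exclusion:
P(A ∪ B ∪ C) = 0.49 + 0.42 + 0.41 − 0.17 − 0.14 − 0.20 + 0.07 = 0.88
P(none) = 1 − 0.88 = 0.12

0.12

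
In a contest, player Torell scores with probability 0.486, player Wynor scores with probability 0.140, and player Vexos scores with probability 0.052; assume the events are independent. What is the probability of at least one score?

Independence gives P(none) = ∏(1 − pᵢ).
P(none) = (1 − 0.486) × (1 − 0.140) × (1 − 0.052) = 0.514 × 0.860 × 0.948 = 0.41905392
P(at least one) = 1 − 0.41905392 = 0.58094608

0.58094608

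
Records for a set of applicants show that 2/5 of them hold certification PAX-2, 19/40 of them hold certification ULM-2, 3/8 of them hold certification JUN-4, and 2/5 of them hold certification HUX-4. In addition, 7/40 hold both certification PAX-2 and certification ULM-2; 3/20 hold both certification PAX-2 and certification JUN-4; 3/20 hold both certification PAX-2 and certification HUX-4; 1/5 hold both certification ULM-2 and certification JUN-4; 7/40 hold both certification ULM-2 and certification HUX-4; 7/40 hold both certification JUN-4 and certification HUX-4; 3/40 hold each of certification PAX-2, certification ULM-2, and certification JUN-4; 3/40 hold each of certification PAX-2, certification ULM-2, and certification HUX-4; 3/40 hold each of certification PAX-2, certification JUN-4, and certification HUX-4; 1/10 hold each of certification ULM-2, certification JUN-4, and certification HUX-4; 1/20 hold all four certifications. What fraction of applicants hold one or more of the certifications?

9/10

Inclusion–exclusion gives
P(union) = 2/5 + 19/40 + 3/8 + 2/5 − 7/40 − 3/20 − 3/20 − 1/5 − 7/40 − 7/40 + 3/40 + 3/40 + 3/40 + 1/10 − 1/20 = 9/10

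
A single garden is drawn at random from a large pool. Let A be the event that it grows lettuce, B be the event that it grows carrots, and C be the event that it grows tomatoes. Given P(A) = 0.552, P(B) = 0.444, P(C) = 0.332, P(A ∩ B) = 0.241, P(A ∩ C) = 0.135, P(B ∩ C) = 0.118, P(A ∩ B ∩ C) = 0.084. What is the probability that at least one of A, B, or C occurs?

P(A ∪ B ∪ C) = 0.552 + 0.444 + 0.332 − 0.241 − 0.135 − 0.118 + 0.084 = 0.918

0.918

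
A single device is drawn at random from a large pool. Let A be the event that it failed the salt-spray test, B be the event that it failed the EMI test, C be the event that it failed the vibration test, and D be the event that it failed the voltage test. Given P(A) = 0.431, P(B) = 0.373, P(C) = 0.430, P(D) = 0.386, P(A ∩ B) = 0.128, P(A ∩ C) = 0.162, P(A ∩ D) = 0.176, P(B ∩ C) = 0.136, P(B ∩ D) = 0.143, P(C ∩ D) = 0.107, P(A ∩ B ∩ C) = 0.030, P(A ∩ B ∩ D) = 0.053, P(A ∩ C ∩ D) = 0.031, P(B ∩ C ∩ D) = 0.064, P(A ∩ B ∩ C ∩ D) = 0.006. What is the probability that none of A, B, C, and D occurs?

P(A ∪ B ∪ C ∪ D) = 0.431 + 0.373 + 0.430 + 0.386 − 0.128 − 0.162 − 0.176 − 0.136 − 0.143 − 0.107 + 0.030 + 0.053 + 0.031 + 0.064 − 0.006 = 0.940
P(none) = 1 − 0.940 = 0.060

0.060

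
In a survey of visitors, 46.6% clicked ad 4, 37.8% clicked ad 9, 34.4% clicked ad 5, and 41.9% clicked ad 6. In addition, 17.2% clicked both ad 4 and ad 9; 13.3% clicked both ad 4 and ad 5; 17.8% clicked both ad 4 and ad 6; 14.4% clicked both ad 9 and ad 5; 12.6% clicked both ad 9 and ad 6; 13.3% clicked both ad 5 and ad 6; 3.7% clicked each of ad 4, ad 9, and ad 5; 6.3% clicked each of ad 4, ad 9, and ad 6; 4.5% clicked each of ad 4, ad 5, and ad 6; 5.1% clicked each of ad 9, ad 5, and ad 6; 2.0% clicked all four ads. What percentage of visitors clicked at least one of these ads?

89.7%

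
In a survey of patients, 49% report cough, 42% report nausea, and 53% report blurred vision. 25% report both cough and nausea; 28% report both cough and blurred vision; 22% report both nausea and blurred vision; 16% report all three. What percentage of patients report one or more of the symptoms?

By inclusion-exclusion,
P(≥1) = 49 + 42 + 53 − 25 − 28 − 22 + 16 = 85%

85%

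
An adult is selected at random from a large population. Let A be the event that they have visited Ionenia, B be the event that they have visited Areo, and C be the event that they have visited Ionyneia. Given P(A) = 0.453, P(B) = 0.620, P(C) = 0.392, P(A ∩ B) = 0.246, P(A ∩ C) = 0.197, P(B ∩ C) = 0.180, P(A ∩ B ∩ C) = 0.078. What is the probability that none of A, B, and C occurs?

0.080

By inclusion-exclusion,
P(A ∪ B ∪ C) = 0.453 + 0.620 + 0.392 − 0.246 − 0.197 − 0.180 + 0.078 = 0.920
P(none) = 1 − 0.920 = 0.080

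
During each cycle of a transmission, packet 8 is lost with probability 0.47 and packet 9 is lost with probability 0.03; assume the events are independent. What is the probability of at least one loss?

P(none) = (1 − 0.47) × (1 − 0.03) = 0.53 × 0.97 = 0.5141
P(at least one) = 1 − 0.5141 = 0.4859

0.4859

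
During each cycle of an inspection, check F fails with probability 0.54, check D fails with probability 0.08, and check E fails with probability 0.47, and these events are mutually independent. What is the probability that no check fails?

0.224296

P(none) = (1 − 0.54) × (1 − 0.08) × (1 − 0.47) = 0.46 × 0.92 × 0.53 = 0.224296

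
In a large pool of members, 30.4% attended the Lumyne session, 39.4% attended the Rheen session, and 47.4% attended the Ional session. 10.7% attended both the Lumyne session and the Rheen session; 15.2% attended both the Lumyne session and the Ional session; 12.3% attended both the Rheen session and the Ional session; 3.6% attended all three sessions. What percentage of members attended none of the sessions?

Apply inclusion-exclusion:
P(at least one) = 30.4 + 39.4 + 47.4 − 10.7 − 15.2 − 12.3 + 3.6 = 82.6%
P(none) = 100% − 82.6% = 17.4%

17.4%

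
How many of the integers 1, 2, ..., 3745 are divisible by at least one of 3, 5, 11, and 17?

2035

⌊3745/3⌋ + ⌊3745/5⌋ + ⌊3745/11⌋ + ⌊3745/17⌋ − ⌊3745/15⌋ − ⌊3745/33⌋ − ⌊3745/51⌋ − ⌊3745/55⌋ − ⌊3745/85⌋ − ⌊3745/187⌋ + ⌊3745/165⌋ + ⌊3745/255⌋ + ⌊3745/561⌋ + ⌊3745/935⌋ − ⌊3745/2805⌋ = 1248 + 749 + 340 + 220 − 249 − 113 − 73 − 68 − 44 − 20 + 22 + 14 + 6 + 4 − 1 = 2035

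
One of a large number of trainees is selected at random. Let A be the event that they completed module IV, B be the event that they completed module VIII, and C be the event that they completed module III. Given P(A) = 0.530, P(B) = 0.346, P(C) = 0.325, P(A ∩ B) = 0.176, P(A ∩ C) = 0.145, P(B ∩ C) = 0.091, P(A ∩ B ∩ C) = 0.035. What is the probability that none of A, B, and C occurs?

0.176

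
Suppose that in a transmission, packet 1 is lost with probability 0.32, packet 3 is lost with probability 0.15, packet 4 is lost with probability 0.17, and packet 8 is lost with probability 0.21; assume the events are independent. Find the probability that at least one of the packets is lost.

P(none) = (1 − 0.32) × (1 − 0.15) × (1 − 0.17) × (1 − 0.21) = 0.68 × 0.85 × 0.83 × 0.79 = 0.3789946
P(at least one) = 1 − 0.3789946 = 0.6210054

0.6210054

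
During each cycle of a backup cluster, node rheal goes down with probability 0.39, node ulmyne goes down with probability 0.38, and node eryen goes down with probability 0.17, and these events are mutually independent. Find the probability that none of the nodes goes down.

0.313906

P(none) = (1 − 0.39) × (1 − 0.38) × (1 − 0.17) = 0.61 × 0.62 × 0.83 = 0.313906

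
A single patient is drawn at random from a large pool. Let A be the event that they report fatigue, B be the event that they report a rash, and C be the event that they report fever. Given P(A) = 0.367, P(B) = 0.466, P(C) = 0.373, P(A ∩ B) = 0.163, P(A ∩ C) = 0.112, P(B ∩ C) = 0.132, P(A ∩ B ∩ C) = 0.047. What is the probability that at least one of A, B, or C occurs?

0.846

P(A ∪ B ∪ C) = 0.367 + 0.466 + 0.373 − 0.163 − 0.112 − 0.132 + 0.047 = 0.846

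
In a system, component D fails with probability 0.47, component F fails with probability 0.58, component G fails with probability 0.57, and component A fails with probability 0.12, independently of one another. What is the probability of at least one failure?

0.91576816

Since the events are independent, P(none) is the product of the individual non-occurrence probabilities.
P(none) = (1 − 0.47) × (1 − 0.58) × (1 − 0.57) × (1 − 0.12) = 0.53 × 0.42 × 0.43 × 0.88 = 0.08423184
P(at least one) = 1 − 0.08423184 = 0.91576816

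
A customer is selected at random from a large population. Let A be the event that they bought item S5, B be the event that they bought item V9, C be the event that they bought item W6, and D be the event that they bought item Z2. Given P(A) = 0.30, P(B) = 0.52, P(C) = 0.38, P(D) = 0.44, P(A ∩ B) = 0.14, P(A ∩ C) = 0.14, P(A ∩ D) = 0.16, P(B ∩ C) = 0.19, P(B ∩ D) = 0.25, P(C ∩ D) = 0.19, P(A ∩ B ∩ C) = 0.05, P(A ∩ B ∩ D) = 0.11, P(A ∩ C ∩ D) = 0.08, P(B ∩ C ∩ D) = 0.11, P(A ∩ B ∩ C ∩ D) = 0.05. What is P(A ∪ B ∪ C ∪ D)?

P(A ∪ B ∪ C ∪ D) = 0.30 + 0.52 + 0.38 + 0.44 − 0.14 − 0.14 − 0.16 − 0.19 − 0.25 − 0.19 + 0.05 + 0.11 + 0.08 + 0.11 − 0.05 = 0.87

0.87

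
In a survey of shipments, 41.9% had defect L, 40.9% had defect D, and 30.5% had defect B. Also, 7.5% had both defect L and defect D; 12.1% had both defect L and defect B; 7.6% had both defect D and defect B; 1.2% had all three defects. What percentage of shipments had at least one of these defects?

By inclusion-exclusion,
P(union) = 41.9 + 40.9 + 30.5 − 7.5 − 12.1 − 7.6 + 1.2 = 87.3%

87.3%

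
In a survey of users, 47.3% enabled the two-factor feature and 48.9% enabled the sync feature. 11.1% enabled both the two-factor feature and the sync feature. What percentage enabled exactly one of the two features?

74.0%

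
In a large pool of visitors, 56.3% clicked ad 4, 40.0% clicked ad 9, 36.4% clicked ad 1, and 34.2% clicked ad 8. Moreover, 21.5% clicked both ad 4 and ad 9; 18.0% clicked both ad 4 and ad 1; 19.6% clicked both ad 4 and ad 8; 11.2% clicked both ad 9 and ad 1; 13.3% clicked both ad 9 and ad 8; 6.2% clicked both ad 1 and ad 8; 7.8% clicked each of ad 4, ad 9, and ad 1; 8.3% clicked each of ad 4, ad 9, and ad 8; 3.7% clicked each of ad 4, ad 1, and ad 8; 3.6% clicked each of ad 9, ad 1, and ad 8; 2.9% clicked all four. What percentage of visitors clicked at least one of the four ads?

Inclusion–exclusion gives
P(≥1) = 56.3 + 40.0 + 36.4 + 34.2 − 21.5 − 18.0 − 19.6 − 11.2 − 13.3 − 6.2 + 7.8 + 8.3 + 3.7 + 3.6 − 2.9 = 97.6%

97.6%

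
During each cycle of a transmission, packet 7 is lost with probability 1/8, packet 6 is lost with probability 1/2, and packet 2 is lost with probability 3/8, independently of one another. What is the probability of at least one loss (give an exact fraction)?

Since the events are independent, P(none) is the product of the individual non-occurrence probabilities.
P(none) = (1 − 1/8) × (1 − 1/2) × (1 − 3/8) = 7/8 × 1/2 × 5/8 = 35/128
P(at least one) = 1 − 35/128 = 93/128

93/128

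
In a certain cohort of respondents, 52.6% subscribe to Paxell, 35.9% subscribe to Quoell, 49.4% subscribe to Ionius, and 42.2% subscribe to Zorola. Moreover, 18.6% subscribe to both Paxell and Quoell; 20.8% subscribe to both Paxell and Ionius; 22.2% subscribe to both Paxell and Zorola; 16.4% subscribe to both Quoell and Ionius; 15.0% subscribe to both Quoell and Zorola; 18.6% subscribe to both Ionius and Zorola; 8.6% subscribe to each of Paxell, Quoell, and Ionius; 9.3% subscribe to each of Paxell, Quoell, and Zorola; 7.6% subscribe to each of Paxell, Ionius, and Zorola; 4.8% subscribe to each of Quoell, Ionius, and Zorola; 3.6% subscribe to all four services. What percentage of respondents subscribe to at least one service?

Using inclusion–exclusion:
P(union) = 52.6 + 35.9 + 49.4 + 42.2 − 18.6 − 20.8 − 22.2 − 16.4 − 15.0 − 18.6 + 8.6 + 9.3 + 7.6 + 4.8 − 3.6 = 95.2%

95.2%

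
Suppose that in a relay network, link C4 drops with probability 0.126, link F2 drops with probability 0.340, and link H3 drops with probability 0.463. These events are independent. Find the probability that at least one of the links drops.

0.69023692

P(none) = (1 − 0.126) × (1 − 0.340) × (1 − 0.463) = 0.874 × 0.660 × 0.537 = 0.30976308
P(at least one) = 1 − 0.30976308 = 0.69023692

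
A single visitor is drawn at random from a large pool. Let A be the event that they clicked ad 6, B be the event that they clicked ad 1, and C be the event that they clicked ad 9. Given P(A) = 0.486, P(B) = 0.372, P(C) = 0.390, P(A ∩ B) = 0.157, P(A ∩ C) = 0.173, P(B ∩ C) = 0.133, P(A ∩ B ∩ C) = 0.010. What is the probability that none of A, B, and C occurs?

Using inclusion–exclusion:
P(A ∪ B ∪ C) = 0.486 + 0.372 + 0.390 − 0.157 − 0.173 − 0.133 + 0.010 = 0.795
P(none) = 1 − 0.795 = 0.205

0.205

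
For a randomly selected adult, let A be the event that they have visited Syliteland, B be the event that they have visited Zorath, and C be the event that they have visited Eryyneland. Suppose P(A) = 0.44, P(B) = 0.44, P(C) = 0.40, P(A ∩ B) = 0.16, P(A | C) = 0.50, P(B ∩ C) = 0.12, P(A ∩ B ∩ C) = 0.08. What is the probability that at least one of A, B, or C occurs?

0.88

P(A ∩ C) = P(C)·P(A|C) = 0.40 × 0.50 = 0.20
P(A ∪ B ∪ C) = 0.44 + 0.44 + 0.40 − 0.16 − 0.20 − 0.12 + 0.08 = 0.88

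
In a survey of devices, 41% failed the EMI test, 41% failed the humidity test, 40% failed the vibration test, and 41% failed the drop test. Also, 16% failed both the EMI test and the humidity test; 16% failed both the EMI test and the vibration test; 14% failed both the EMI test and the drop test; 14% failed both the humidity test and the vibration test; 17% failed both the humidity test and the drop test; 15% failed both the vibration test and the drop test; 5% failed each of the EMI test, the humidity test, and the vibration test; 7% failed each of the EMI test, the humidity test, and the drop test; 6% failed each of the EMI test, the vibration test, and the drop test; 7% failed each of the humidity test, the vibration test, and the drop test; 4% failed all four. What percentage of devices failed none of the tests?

8%

Apply inclusion-exclusion:
P(union) = 41 + 41 + 40 + 41 − 16 − 16 − 14 − 14 − 17 − 15 + 5 + 7 + 6 + 7 − 4 = 92%
P(none) = 100% − 92% = 8%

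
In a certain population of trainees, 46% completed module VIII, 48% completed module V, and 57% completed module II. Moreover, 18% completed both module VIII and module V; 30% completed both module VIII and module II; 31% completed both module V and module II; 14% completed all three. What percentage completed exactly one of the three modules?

35%

P(exactly one) = 46 + 48 + 57 − 2·18 − 2·30 − 2·31 + 3·14 = 35%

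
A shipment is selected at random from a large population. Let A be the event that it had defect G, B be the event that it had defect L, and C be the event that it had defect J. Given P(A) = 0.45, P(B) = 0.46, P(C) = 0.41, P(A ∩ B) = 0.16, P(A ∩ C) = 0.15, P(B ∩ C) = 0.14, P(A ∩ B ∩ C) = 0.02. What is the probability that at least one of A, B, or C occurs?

0.89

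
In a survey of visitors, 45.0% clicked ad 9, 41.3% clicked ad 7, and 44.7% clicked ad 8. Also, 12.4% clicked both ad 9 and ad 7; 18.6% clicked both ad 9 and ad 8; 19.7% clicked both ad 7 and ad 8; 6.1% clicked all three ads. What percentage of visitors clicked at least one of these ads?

86.4%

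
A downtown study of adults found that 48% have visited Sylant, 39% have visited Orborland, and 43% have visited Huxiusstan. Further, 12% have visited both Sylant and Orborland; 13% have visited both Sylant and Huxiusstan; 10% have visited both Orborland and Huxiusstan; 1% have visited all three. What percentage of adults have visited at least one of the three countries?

P(at least one) = 48 + 39 + 43 − 12 − 13 − 10 + 1 = 96%

96%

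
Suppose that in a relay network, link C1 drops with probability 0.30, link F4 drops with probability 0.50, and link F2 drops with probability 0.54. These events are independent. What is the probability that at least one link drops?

0.839

P(none) = (1 − 0.30) × (1 − 0.50) × (1 − 0.54) = 0.70 × 0.50 × 0.46 = 0.161
P(at least one) = 1 − 0.161 = 0.839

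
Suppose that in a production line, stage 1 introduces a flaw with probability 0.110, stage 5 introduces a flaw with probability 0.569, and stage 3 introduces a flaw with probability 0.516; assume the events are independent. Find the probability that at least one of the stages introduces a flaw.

0.81434244

Since the events are independent, P(none) is the product of the individual non-occurrence probabilities.
P(none) = (1 − 0.110) × (1 − 0.569) × (1 − 0.516) = 0.890 × 0.431 × 0.484 = 0.18565756
P(at least one) = 1 − 0.18565756 = 0.81434244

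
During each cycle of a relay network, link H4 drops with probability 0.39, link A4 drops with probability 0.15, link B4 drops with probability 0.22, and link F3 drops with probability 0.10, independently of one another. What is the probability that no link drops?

0.363987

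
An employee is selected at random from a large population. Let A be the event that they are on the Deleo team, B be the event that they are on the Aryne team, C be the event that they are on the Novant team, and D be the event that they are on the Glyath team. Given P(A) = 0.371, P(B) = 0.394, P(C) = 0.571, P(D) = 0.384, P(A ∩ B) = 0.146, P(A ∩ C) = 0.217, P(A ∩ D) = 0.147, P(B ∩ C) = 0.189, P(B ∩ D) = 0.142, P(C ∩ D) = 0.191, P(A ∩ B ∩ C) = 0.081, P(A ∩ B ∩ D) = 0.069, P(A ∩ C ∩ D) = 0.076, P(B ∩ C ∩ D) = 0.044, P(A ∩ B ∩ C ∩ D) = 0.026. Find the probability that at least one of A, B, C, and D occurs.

By inclusion–exclusion:
P(A ∪ B ∪ C ∪ D) = 0.371 + 0.394 + 0.571 + 0.384 − 0.146 − 0.217 − 0.147 − 0.189 − 0.142 − 0.191 + 0.081 + 0.069 + 0.076 + 0.044 − 0.026 = 0.932

0.932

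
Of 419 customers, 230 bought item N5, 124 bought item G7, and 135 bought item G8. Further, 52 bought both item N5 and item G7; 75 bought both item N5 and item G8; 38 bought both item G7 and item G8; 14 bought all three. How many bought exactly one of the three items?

201

By inclusion–exclusion (exactly-one form):
|exactly one| = 230 + 124 + 135 − 2·52 − 2·75 − 2·38 + 3·14 = 201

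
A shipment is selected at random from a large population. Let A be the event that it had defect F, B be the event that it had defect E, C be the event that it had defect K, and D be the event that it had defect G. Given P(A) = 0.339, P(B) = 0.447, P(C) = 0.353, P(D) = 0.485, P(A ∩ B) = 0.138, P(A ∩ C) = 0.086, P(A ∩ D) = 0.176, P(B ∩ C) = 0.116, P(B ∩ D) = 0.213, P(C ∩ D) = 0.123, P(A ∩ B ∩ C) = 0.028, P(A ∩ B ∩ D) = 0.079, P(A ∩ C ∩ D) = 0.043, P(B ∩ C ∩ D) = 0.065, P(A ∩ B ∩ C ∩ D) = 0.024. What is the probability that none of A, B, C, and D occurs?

P(A ∪ B ∪ C ∪ D) = 0.339 + 0.447 + 0.353 + 0.485 − 0.138 − 0.086 − 0.176 − 0.116 − 0.213 − 0.123 + 0.028 + 0.079 + 0.043 + 0.065 − 0.024 = 0.963
P(none) = 1 − 0.963 = 0.037

0.037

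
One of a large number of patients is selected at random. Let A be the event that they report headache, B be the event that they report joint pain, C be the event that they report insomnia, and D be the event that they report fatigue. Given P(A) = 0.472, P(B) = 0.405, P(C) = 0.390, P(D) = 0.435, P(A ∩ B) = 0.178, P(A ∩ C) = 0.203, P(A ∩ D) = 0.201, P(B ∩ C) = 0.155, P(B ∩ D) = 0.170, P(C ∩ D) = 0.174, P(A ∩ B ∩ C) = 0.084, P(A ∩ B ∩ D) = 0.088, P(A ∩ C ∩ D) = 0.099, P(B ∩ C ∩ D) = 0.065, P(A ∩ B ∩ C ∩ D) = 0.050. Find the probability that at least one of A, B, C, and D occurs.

P(A ∪ B ∪ C ∪ D) = 0.472 + 0.405 + 0.390 + 0.435 − 0.178 − 0.203 − 0.201 − 0.155 − 0.170 − 0.174 + 0.084 + 0.088 + 0.099 + 0.065 − 0.050 = 0.907

0.907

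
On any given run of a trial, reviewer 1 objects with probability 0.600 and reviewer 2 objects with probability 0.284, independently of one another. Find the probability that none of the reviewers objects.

P(none) = (1 − 0.600) × (1 − 0.284) = 0.400 × 0.716 = 0.2864

0.2864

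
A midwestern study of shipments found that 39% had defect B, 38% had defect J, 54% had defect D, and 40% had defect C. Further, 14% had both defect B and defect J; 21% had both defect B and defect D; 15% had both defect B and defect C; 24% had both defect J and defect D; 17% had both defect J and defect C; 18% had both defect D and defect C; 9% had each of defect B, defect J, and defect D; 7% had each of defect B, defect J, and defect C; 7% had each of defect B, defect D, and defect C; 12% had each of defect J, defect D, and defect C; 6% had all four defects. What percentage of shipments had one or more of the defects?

By inclusion-exclusion,
P(union) = 39 + 38 + 54 + 40 − 14 − 21 − 15 − 24 − 17 − 18 + 9 + 7 + 7 + 12 − 6 = 91%

91%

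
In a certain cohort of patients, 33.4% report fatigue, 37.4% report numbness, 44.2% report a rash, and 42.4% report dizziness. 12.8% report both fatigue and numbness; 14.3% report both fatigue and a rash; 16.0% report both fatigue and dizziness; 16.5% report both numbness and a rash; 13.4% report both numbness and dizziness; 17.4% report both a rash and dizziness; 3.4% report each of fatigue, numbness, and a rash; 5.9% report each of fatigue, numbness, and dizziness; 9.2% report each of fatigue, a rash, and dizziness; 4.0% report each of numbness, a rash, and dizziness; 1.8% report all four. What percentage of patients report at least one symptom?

P(at least one) = 33.4 + 37.4 + 44.2 + 42.4 − 12.8 − 14.3 − 16.0 − 16.5 − 13.4 − 17.4 + 3.4 + 5.9 + 9.2 + 4.0 − 1.8 = 87.7%

87.7%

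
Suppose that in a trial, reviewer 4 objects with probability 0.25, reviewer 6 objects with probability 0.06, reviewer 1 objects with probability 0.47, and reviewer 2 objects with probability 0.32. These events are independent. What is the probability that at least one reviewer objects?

0.745918

P(none) = (1 − 0.25) × (1 − 0.06) × (1 − 0.47) × (1 − 0.32) = 0.75 × 0.94 × 0.53 × 0.68 = 0.254082
P(at least one) = 1 − 0.254082 = 0.745918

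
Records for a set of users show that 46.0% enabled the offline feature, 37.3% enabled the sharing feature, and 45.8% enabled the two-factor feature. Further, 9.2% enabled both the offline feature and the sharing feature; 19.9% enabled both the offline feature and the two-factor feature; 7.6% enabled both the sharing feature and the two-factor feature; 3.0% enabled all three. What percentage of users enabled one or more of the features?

By inclusion-exclusion,
P(at least one) = 46.0 + 37.3 + 45.8 − 9.2 − 19.9 − 7.6 + 3.0 = 95.4%

95.4%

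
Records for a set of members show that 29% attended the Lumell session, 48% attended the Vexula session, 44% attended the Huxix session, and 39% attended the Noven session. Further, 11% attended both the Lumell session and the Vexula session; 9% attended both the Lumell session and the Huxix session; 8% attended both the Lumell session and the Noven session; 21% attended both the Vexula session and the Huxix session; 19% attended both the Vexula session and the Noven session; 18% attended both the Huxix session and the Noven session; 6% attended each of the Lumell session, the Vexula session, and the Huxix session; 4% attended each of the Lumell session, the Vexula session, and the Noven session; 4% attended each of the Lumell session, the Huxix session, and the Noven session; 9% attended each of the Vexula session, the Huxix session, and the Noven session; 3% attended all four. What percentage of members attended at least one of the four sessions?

P(≥1) = 29 + 48 + 44 + 39 − 11 − 9 − 8 − 21 − 19 − 18 + 6 + 4 + 4 + 9 − 3 = 94%

94%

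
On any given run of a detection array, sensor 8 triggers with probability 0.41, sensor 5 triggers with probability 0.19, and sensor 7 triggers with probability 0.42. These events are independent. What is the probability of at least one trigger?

0.722818

P(none) = (1 − 0.41) × (1 − 0.19) × (1 − 0.42) = 0.59 × 0.81 × 0.58 = 0.277182
P(at least one) = 1 − 0.277182 = 0.722818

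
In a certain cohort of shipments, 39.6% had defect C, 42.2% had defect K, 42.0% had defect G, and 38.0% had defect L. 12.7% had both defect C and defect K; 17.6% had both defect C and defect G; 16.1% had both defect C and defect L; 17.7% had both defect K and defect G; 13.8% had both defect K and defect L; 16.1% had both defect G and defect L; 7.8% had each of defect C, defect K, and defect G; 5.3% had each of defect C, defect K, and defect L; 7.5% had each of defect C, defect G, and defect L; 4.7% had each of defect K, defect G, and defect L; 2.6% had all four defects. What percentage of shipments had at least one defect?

90.5%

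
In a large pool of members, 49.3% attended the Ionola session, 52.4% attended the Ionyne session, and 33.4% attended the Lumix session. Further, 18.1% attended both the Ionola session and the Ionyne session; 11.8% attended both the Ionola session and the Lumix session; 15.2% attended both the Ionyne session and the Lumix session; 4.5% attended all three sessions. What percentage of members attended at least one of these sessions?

94.5%

P(at least one) = 49.3 + 52.4 + 33.4 − 18.1 − 11.8 − 15.2 + 4.5 = 94.5%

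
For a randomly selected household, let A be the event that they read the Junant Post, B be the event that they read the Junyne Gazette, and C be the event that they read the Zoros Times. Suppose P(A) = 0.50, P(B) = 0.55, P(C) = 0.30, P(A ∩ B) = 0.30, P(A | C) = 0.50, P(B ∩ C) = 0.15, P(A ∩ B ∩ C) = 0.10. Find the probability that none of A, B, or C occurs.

0.15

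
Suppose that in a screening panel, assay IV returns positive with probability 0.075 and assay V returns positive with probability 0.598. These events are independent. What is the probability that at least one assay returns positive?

0.62815

P(none) = (1 − 0.075) × (1 − 0.598) = 0.925 × 0.402 = 0.37185
P(at least one) = 1 − 0.37185 = 0.62815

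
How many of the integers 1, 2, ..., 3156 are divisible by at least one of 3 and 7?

floor(3156/3) + floor(3156/7) − floor(3156/21) = 1052 + 450 − 150 = 1352

1352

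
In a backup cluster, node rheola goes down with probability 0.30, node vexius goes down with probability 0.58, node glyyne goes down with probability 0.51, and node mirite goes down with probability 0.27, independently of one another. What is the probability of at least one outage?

0.8948362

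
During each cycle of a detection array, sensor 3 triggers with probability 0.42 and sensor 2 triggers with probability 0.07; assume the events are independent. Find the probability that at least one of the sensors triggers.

0.4606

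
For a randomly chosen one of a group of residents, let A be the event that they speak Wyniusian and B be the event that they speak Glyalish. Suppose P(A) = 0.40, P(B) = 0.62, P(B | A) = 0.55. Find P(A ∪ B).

0.80

P(A ∩ B) = P(A)·P(B|A) = 0.40 × 0.55 = 0.22
P(A ∪ B) = 0.40 + 0.62 − 0.22 = 0.80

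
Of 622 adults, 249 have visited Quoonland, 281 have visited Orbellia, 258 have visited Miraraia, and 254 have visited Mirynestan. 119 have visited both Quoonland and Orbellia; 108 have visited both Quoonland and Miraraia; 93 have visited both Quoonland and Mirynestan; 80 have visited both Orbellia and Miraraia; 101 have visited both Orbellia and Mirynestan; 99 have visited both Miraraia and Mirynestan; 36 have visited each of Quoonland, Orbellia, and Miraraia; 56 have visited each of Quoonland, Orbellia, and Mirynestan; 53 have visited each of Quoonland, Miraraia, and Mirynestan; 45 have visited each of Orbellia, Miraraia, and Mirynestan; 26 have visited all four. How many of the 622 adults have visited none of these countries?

By inclusion–exclusion:
|at least one| = 249 + 281 + 258 + 254 − 119 − 108 − 93 − 80 − 101 − 99 + 36 + 56 + 53 + 45 − 26 = 606
None: 622 − 606 = 16

16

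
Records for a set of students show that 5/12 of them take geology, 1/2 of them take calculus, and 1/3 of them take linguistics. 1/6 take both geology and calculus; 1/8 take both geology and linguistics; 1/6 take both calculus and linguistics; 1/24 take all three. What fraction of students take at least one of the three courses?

5/6

P(at least one) = 5/12 + 1/2 + 1/3 − 1/6 − 1/8 − 1/6 + 1/24 = 5/6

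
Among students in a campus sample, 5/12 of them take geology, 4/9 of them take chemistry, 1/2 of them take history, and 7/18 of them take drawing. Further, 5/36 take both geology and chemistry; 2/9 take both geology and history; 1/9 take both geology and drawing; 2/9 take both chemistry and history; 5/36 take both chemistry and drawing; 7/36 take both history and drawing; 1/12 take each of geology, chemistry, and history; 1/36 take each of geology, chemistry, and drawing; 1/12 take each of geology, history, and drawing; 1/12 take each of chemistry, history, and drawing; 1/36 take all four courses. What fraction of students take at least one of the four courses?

35/36

By inclusion-exclusion,
P(at least one) = 5/12 + 4/9 + 1/2 + 7/18 − 5/36 − 2/9 − 1/9 − 2/9 − 5/36 − 7/36 + 1/12 + 1/36 + 1/12 + 1/12 − 1/36 = 35/36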